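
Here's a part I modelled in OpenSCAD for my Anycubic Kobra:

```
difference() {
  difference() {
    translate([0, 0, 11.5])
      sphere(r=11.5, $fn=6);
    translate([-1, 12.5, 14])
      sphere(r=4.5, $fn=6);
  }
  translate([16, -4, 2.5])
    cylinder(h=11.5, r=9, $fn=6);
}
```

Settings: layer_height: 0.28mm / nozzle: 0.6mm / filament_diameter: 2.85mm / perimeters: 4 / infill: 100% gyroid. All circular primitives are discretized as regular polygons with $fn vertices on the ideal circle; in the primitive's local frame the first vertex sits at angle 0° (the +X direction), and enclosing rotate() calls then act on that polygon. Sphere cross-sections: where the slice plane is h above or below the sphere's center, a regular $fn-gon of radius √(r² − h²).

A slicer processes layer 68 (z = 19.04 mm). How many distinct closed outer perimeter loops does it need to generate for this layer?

At z = 19.04 mm: the r=11.5 sphere contributes a regular 6-gon of circumradius √(11.5²−7.54²) = 8.683; the sphere at (-1, 12.5) does not reach this height (|z−center|=5.040 > r=4.5); After the difference (first − rest): none of the subtracted shapes is present at this height, so the r=11.5 sphere is unchanged — 1 connected region; the cylinder at (16, -4) is not intersected at this z (z outside [2.5, 14]); Taking the first minus the rest: none of the subtracted shapes is present at this height, so the result so far is unchanged — 1 connected region. The result has 1 disconnected region.

1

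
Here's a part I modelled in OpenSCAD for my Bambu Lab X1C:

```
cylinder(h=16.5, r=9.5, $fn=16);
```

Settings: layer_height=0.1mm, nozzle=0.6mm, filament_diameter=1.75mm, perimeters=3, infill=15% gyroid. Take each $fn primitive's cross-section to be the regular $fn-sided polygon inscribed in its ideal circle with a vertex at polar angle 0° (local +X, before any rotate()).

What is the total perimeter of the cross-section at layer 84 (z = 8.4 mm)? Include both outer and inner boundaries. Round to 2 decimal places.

At z = 8.4 mm: the r=9.5 cylinder gives a regular 16-gon of circumradius 9.5 (constant along its height) (perimeter = 2·16·9.500·sin(180°/16) = 59.31 mm). Overall, the cross-section is a single solid region. Total boundary length (outer) = 59.31 mm.

59.31 mm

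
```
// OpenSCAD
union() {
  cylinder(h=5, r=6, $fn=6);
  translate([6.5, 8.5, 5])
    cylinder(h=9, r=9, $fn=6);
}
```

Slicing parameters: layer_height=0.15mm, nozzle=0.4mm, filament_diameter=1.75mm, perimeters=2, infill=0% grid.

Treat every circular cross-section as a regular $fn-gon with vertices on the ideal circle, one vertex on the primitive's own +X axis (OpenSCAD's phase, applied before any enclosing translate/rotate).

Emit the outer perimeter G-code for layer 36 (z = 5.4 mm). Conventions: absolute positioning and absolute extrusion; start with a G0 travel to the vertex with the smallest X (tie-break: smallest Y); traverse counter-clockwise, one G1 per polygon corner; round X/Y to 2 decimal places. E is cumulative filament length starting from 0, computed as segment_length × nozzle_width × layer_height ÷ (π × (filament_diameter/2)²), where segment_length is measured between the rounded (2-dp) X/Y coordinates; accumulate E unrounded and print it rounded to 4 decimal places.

At z = 5.4 mm: the cylinder is not intersected at this z (z outside [0, 5]); the cylinder at (6.5, 8.5): section is a regular 6-gon, circumradius r=9; Taking the union: only the r=9 cylinder at (6.5, 8.5) is present, so the union is just that shape — 1 connected region. The outline is a single polygon with 6 vertices. Extrusion per mm of travel: 0.4 × 0.15 / (π × 0.875²) = 0.024945. Accumulating E over each segment gives final E = 1.3467.

G0 X-2.50 Y8.50 Z5.40
G1 X2.00 Y0.71 E0.2244
G1 X11.00 Y0.71 E0.4489
G1 X15.50 Y8.50 E0.6733
G1 X11.00 Y16.29 E0.8977
G1 X2.00 Y16.29 E1.1223
G1 X-2.50 Y8.50 E1.3467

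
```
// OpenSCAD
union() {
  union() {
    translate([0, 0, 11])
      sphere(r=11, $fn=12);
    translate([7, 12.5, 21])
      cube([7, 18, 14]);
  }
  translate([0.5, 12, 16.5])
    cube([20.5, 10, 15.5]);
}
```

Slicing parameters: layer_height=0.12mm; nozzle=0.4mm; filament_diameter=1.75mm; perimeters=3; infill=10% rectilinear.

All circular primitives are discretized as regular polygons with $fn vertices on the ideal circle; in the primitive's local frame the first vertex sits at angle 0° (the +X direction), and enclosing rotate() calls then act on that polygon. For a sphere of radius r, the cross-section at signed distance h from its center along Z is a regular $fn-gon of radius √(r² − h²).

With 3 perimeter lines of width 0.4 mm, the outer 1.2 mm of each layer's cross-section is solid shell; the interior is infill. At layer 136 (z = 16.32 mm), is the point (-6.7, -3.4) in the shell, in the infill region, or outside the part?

At z = 16.32 mm: the r=11 sphere contributes a regular 12-gon of circumradius √(11²−5.32²) = 9.628; the cube at (7, 12.5) is absent (z outside [21, 35]); Taking the union: only the r=11 sphere is present, so the union is just that shape — 1 connected region; the cube at (0.5, 12) is absent (z outside [16.5, 32]); Taking the union: only the result so far is present, so the union is just that shape — 1 connected region. Overall, the cross-section is a single solid region. The nearest boundary edge runs (-9.63, 0.00)→(-8.34, -4.81); distance from the point to it = 1.95 mm. The point is inside the cross-section and 1.95 mm from the nearest boundary — more than the 1.2 mm shell width (3 × 0.4), so it's in the infill interior.

infill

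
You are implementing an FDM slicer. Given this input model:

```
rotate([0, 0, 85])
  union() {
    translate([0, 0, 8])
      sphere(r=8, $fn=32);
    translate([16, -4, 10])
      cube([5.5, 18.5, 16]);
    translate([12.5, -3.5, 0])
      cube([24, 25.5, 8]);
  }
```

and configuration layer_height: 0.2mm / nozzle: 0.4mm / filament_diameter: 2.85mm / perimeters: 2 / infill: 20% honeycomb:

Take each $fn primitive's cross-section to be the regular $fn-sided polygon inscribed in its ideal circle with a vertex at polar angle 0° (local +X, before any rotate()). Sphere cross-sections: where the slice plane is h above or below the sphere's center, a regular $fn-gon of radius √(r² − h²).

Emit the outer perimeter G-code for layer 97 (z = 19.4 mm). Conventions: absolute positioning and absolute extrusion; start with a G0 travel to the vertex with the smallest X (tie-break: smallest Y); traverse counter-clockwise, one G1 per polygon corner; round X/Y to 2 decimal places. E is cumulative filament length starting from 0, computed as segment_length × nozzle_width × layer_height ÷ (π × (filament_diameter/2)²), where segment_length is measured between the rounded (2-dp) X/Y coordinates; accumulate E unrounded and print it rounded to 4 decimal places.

G0 X-13.05 Y17.20 Z19.40
G1 X5.38 Y15.59 E0.2320
G1 X5.86 Y21.07 E0.3010
G1 X-12.57 Y22.68 E0.5330
G1 X-13.05 Y17.20 E0.6020

At z = 19.4 mm: the sphere is not intersected at this z (|z−center|=11.400 > r=8); the 5.5×18.5 cube at (16, -4) contributes its full rectangle; the cube at (12.5, -3.5) does not reach this height (z outside [0, 8]); Taking the union: only the 5.5×18.5 cube at (16, -4) is present, so the union is just that shape — 1 connected region; (whole slice rotated 85° about Z — lengths, areas and connectivity unchanged). The outline is a single polygon with 4 vertices. Extrusion per mm of travel: 0.4 × 0.2 / (π × 1.425²) = 0.012540. Accumulating E over each segment gives final E = 0.6020.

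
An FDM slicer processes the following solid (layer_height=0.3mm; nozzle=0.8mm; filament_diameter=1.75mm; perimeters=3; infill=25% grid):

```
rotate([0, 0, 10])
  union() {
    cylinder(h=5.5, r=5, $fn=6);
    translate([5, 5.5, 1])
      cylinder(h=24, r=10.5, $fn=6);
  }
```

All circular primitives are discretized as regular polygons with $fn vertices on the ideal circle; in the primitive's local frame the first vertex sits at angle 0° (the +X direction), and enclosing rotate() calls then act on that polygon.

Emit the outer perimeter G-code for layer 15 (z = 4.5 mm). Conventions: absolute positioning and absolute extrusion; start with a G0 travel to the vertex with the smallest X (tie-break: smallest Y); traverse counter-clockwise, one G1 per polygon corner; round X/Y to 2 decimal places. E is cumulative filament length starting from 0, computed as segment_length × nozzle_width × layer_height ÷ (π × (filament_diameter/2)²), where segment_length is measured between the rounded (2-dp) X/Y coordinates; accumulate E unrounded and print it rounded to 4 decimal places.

G0 X-6.37 Y4.46 Z4.50
G1 X-4.01 Y1.65 E0.3662
G1 X-4.92 Y-0.87 E0.6335
G1 X-1.71 Y-4.70 E1.1321
G1 X3.21 Y-3.83 E1.6307
G1 X3.50 Y-3.03 E1.7156
G1 X10.72 Y-1.76 E2.4470
G1 X14.31 Y8.11 E3.4950
G1 X7.56 Y16.15 E4.5425
G1 X-2.78 Y14.33 E5.5901
G1 X-6.37 Y4.46 E6.6380

At z = 4.5 mm: the cylinder: section is a regular 6-gon, circumradius r=5; the r=10.5 cylinder at (5, 5.5) gives a regular 6-gon of circumradius 10.5 (constant along its height); Combining (union): the regions partially overlap (shared area 48.24 mm²), so overlapping operands fuse into one piece — 1 connected region; (rotated 10° about Z; rotation is an isometry so areas/perimeters/island counts are preserved). The outline is a single polygon with 10 vertices. Extrusion per mm of travel: 0.8 × 0.3 / (π × 0.875²) = 0.099780. Accumulating E over each segment gives final E = 6.6380.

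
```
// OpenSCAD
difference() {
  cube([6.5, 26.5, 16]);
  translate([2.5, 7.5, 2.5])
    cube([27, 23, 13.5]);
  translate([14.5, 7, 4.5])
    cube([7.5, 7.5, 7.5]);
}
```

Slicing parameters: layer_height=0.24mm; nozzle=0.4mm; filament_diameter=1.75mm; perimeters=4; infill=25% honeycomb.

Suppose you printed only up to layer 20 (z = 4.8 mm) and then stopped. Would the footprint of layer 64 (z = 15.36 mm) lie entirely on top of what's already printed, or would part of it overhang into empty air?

Compare the two slices. At z = 4.8: the 6.5×26.5 cube contributes its full rectangle (area 172.25 mm²); the cube at (2.5, 7.5) (footprint 27×23) is included at this height (area 621.00 mm²); the cube at (14.5, 7) is present — its section is the full 7.5×7.5 rectangle (area 56.25 mm²); After the difference (first − rest): starting from the 6.5×26.5 cube (172.25 mm²), the 27×23 cube at (2.5, 7.5) partially overlaps it — only the 76.00 mm² overlap (of its 621.00 mm²) is removed, clipping the outline; the 7.5×7.5 cube at (14.5, 7) misses the remaining region (no effect) — area = 96.25 mm². At z = 15.36: the cube is present — its section is the full 6.5×26.5 rectangle (area 172.25 mm²); the cube at (2.5, 7.5) is present — its section is the full 27×23 rectangle (area 621.00 mm²); the cube at (14.5, 7) is absent (z outside [4.5, 12]); Taking the first minus the rest: starting from the 6.5×26.5 cube (172.25 mm²), the 27×23 cube at (2.5, 7.5) partially overlaps it — only the 76.00 mm² overlap (of its 621.00 mm²) is removed, clipping the outline — area = 96.25 mm². Checking containment: the cross-section at z = 15.36 is a subset of the cross-section at z = 4.8.

entirely on top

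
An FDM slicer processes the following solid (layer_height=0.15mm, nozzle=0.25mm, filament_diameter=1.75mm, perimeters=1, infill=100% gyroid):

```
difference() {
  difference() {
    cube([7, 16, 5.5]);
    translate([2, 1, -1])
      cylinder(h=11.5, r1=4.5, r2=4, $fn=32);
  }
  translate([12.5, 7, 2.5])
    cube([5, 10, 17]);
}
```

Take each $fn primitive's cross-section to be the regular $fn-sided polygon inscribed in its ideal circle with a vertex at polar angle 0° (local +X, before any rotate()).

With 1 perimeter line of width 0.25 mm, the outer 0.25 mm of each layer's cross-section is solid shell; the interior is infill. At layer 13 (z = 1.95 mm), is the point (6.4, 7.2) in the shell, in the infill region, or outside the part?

infill

At z = 1.95 mm: the 7×16 cube contributes its full rectangle; the cone at (2, 1) contributes a regular 32-gon of circumradius 4.372 (interpolated between r1=4.5 and r2=4 at t=0.257); Subtracting the remaining from the first: starting from the 7×16 cube, the cone at (2, 1) partially overlaps it — only the 29.63 mm² overlap (of its 59.66 mm²) is removed, clipping the outline — 1 connected region; the cube at (12.5, 7) does not reach this height (z outside [2.5, 19.5]); Taking the first minus the rest: none of the subtracted shapes is present at this height, so the result so far is unchanged — 1 connected region. Overall, the cross-section is a single solid region. The nearest boundary edge runs (7.00, 16.00)→(7.00, 0.00); distance from the point to it = 0.60 mm. The point is inside the cross-section and 0.60 mm from the nearest boundary — more than the 0.25 mm shell width (1 × 0.25), so it's in the infill interior.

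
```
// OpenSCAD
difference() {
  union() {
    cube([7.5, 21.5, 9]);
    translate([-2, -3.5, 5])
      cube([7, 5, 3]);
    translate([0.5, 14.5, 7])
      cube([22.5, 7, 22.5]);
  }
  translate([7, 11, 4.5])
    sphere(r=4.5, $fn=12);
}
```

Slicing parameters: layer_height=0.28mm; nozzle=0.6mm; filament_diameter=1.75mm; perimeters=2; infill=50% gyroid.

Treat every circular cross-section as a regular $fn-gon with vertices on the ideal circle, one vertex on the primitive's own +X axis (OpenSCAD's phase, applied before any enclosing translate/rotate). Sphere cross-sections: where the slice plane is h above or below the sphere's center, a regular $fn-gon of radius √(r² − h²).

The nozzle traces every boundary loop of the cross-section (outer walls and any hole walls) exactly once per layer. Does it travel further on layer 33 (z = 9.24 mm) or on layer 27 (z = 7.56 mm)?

layer 27 (z = 7.56 mm)

Layer 33 (z = 9.24): the cube is not intersected at this z (z outside [0, 9]); the cube at (-2, -3.5) is absent (z outside [5, 8]); the cube at (0.5, 14.5) is present — its section is the full 22.5×7 rectangle (perimeter 59.00 mm); Merging all regions: only the 22.5×7 cube at (0.5, 14.5) is present, so the union is just that shape — boundary = 59.00 mm; the sphere at (7, 11) is absent (|z−center|=4.740 > r=4.5); After the difference (first − rest): none of the subtracted shapes is present at this height, so that combined region is unchanged — boundary = 59.00 mm. So its perimeter = 59.00 mm. Layer 27 (z = 7.56): the cube is present — its section is the full 7.5×21.5 rectangle (perimeter 58.00 mm); the cube at (-2, -3.5) is present — its section is the full 7×5 rectangle (perimeter 24.00 mm); the 22.5×7 cube at (0.5, 14.5) contributes its full rectangle (perimeter 59.00 mm); Taking the union: the regions partially overlap (shared area 56.50 mm²), so the edge portions inside another operand are dropped and the merged outline is re-measured after clipping — boundary = 100.00 mm; the sphere at (7, 11): section is a regular 12-gon, circumradius = √(r²−h²) = √(4.5²−3.06²) = 3.299 (perimeter = 2·12·3.299·sin(180°/12) = 20.50 mm); Taking the first minus the rest: starting from that combined region, the r=4.5 sphere at (7, 11) partially overlaps it — only the 19.56 mm² overlap (of its 32.66 mm²) is removed, clipping the outline — boundary = 104.95 mm. So its perimeter = 104.95 mm. Layer 27 is larger (104.95 vs 59.00 mm).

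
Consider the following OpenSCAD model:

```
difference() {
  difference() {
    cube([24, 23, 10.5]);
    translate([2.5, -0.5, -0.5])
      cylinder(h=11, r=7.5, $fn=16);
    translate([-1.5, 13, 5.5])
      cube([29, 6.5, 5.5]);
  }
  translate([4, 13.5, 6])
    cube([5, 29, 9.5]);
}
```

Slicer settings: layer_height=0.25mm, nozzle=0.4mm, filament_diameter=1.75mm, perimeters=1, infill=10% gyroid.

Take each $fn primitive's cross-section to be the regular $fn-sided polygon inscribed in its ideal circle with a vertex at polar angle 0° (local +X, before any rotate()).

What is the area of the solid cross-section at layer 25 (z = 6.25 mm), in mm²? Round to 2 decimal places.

322.29 mm²

At z = 6.25 mm: the cube (footprint 24×23) is included at this height (area 552.00 mm²); the cylinder at (2.5, -0.5): section is a regular 16-gon, circumradius r=7.5 (area = (16/2)·7.500²·sin(360°/16) = 172.21 mm²); the cube at (-1.5, 13) (footprint 29×6.5) is included at this height (area 188.50 mm²); Subtracting the remaining from the first: starting from the 24×23 cube (552.00 mm²), the r=7.5 cylinder at (2.5, -0.5) partially overlaps it — only the 56.21 mm² overlap (of its 172.21 mm²) is removed, clipping the outline; the 29×6.5 cube at (-1.5, 13) partially overlaps it — only the 156.00 mm² overlap (of its 188.50 mm²) is removed, clipping the outline — area = 339.79 mm²; the cube at (4, 13.5) (footprint 5×29) is included at this height (area 145.00 mm²); Subtracting the remaining from the first: starting from that combined region (339.79 mm²), the 5×29 cube at (4, 13.5) partially overlaps it — only the 17.50 mm² overlap (of its 145.00 mm²) is removed, clipping the outline — area = 322.29 mm². Overall, the cross-section has 3 separate islands. Net area = 322.29 mm².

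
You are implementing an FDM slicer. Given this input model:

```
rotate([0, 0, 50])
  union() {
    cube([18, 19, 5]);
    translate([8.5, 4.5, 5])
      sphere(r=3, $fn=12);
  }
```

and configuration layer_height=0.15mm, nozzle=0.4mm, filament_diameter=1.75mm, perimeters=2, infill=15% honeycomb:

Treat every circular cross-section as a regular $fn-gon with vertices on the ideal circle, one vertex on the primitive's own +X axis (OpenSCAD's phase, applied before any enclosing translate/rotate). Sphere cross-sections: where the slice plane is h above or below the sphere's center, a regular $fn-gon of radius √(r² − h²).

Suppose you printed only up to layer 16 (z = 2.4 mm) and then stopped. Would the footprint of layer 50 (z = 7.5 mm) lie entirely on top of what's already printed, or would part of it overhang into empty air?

Compare the two slices. At z = 2.4: the 18×19 cube contributes its full rectangle (area 342.00 mm²); the r=3 sphere at (8.5, 4.5) slices to a regular 12-gon of circumradius 1.497 (√(r²−h²) with h=2.6 from center) (area = (12/2)·1.497²·sin(360°/12) = 6.72 mm²); Merging all regions: the r=3 sphere at (8.5, 4.5) lies entirely inside the 18×19 cube, so the union is just the 18×19 cube — area = 342.00 mm²; (whole slice rotated 50° about Z — lengths, areas and connectivity unchanged). At z = 7.5: the cube does not reach this height (z outside [0, 5]); the r=3 sphere at (8.5, 4.5) contributes a regular 12-gon of circumradius √(3²−2.5²) = 1.658 (area = (12/2)·1.658²·sin(360°/12) = 8.25 mm²); Combining (union): only the r=3 sphere at (8.5, 4.5) is present, so the union is just that shape — area = 8.25 mm²; (whole slice rotated 50° about Z — lengths, areas and connectivity unchanged). Checking containment: the cross-section at z = 7.5 is a subset of the cross-section at z = 2.4.

entirely on top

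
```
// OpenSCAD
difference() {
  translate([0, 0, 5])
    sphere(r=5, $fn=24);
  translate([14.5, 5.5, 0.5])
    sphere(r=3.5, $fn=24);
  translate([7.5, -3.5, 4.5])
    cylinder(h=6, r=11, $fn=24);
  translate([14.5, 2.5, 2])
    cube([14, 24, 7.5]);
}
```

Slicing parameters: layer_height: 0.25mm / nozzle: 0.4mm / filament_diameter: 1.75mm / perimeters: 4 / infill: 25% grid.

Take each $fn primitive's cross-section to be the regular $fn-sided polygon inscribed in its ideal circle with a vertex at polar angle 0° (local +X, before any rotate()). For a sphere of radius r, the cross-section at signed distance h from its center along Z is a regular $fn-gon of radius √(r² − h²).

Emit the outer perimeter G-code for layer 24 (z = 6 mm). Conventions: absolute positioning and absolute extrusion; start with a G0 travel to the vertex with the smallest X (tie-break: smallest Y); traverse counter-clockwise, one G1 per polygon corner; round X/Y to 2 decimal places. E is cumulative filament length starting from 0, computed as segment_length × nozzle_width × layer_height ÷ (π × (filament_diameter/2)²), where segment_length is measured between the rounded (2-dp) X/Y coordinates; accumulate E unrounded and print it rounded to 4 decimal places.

G0 X-4.90 Y0.00 Z6.00
G1 X-4.73 Y-1.27 E0.0533
G1 X-4.24 Y-2.45 E0.1064
G1 X-3.49 Y-3.43 E0.1577
G1 X-3.13 Y-0.65 E0.2742
G1 X-2.03 Y2.00 E0.3935
G1 X-0.28 Y4.28 E0.5130
G1 X0.45 Y4.84 E0.5513
G1 X0.00 Y4.90 E0.5702
G1 X-1.27 Y4.73 E0.6234
G1 X-2.45 Y4.24 E0.6765
G1 X-3.46 Y3.46 E0.7296
G1 X-4.24 Y2.45 E0.7827
G1 X-4.73 Y1.27 E0.8358
G1 X-4.90 Y0.00 E0.8890

At z = 6 mm: the r=5 sphere contributes a regular 24-gon of circumradius √(5²−1²) = 4.899; the sphere at (14.5, 5.5) is not intersected at this z (|z−center|=5.500 > r=3.5); the cylinder at (7.5, -3.5): section is a regular 24-gon, circumradius r=11; the cube at (14.5, 2.5) is present — its section is the full 14×24 rectangle; Taking the first minus the rest: starting from the r=5 sphere, the r=11 cylinder at (7.5, -3.5) partially overlaps it — only the 59.29 mm² overlap (of its 375.81 mm²) is removed, clipping the outline; the 14×24 cube at (14.5, 2.5) misses the remaining region (no effect) — 1 connected region. The outline is a single polygon with 14 vertices. Extrusion per mm of travel: 0.4 × 0.25 / (π × 0.875²) = 0.041575. Accumulating E over each segment gives final E = 0.8890.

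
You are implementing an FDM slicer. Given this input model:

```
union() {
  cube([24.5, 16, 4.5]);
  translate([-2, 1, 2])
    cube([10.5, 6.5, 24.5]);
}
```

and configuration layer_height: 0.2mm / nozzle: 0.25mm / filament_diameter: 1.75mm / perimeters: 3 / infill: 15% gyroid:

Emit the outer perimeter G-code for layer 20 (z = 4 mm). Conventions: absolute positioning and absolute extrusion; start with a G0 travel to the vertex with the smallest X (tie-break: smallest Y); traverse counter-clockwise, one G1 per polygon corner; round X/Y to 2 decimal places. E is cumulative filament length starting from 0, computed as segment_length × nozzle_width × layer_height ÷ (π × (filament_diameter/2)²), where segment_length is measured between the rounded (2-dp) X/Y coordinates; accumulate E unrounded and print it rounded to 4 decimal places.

G0 X-2.00 Y1.00 Z4.00
G1 X0.00 Y1.00 E0.0416
G1 X0.00 Y0.00 E0.0624
G1 X24.50 Y0.00 E0.5717
G1 X24.50 Y16.00 E0.9043
G1 X0.00 Y16.00 E1.4136
G1 X0.00 Y7.50 E1.5903
G1 X-2.00 Y7.50 E1.6318
G1 X-2.00 Y1.00 E1.7669

At z = 4 mm: the cube is present — its section is the full 24.5×16 rectangle; the 10.5×6.5 cube at (-2, 1) contributes its full rectangle; Merging all regions: the regions partially overlap (shared area 55.25 mm²), so overlapping operands fuse into one piece — 1 connected region. The outline is a single polygon with 8 vertices. Extrusion per mm of travel: 0.25 × 0.2 / (π × 0.875²) = 0.020788. Accumulating E over each segment gives final E = 1.7669.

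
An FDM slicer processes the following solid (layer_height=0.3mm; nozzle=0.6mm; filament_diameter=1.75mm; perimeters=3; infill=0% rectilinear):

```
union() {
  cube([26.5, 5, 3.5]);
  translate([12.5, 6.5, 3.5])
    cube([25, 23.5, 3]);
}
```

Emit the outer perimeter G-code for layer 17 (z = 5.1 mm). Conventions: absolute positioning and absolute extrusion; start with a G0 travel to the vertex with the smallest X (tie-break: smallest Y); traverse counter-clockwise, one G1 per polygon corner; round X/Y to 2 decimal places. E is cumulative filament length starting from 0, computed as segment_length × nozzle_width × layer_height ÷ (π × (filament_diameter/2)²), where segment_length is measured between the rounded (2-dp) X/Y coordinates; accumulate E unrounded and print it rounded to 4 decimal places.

At z = 5.1 mm: the cube does not reach this height (z outside [0, 3.5]); the 25×23.5 cube at (12.5, 6.5) contributes its full rectangle; Combining (union): only the 25×23.5 cube at (12.5, 6.5) is present, so the union is just that shape — 1 connected region. The outline is a single polygon with 4 vertices. Extrusion per mm of travel: 0.6 × 0.3 / (π × 0.875²) = 0.074835. Accumulating E over each segment gives final E = 7.2590.

G0 X12.50 Y6.50 Z5.10
G1 X37.50 Y6.50 E1.8709
G1 X37.50 Y30.00 E3.6295
G1 X12.50 Y30.00 E5.5004
G1 X12.50 Y6.50 E7.2590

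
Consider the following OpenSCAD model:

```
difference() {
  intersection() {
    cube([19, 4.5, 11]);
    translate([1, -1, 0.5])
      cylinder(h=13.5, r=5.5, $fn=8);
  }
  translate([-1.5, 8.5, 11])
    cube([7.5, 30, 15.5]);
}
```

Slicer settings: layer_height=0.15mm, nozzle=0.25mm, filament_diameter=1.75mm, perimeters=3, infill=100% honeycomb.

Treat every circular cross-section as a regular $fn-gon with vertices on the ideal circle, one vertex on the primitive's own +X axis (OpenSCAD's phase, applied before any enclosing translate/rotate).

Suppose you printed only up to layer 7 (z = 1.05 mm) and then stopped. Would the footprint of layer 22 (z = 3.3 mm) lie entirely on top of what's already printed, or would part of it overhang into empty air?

entirely on top

Compare the two slices. At z = 1.05: the 19×4.5 cube contributes its full rectangle (area 85.50 mm²); the cylinder at (1, -1): section is a regular 8-gon, circumradius r=5.5 (area = (8/2)·5.500²·sin(360°/8) = 85.56 mm²); Taking the intersection: the r=5.5 cylinder at (1, -1) partially overlaps the 19×4.5 cube; clipping to the common part keeps 20.39 mm² — area = 20.39 mm²; the cube at (-1.5, 8.5) is absent (z outside [11, 26.5]); Taking the first minus the rest: none of the subtracted shapes is present at this height, so the result so far is unchanged — area = 20.39 mm². At z = 3.3: the 19×4.5 cube contributes its full rectangle (area 85.50 mm²); the r=5.5 cylinder at (1, -1) contributes a regular 8-gon of circumradius 5.5 (area = (8/2)·5.500²·sin(360°/8) = 85.56 mm²); Taking the intersection: the r=5.5 cylinder at (1, -1) partially overlaps the 19×4.5 cube; clipping to the common part keeps 20.39 mm² — area = 20.39 mm²; the cube at (-1.5, 8.5) is absent (z outside [11, 26.5]); Taking the first minus the rest: none of the subtracted shapes is present at this height, so the result so far is unchanged — area = 20.39 mm². Checking containment: the cross-section at z = 3.3 is a subset of the cross-section at z = 1.05.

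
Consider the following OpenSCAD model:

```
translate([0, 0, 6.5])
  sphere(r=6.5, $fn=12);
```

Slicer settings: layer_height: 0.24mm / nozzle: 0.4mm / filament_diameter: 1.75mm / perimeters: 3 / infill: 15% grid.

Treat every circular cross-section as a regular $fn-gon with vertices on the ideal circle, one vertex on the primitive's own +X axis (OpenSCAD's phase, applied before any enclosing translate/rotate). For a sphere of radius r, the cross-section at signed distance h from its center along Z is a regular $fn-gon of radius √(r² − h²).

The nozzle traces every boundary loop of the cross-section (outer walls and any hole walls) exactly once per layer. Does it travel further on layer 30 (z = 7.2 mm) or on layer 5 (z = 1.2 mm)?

layer 30 (z = 7.2 mm)

Layer 30 (z = 7.2): the sphere: section is a regular 12-gon, circumradius = √(r²−h²) = √(6.5²−0.7²) = 6.462 (perimeter = 2·12·6.462·sin(180°/12) = 40.14 mm). So its perimeter = 40.14 mm. Layer 5 (z = 1.2): the sphere: section is a regular 12-gon, circumradius = √(r²−h²) = √(6.5²−5.3²) = 3.763 (perimeter = 2·12·3.763·sin(180°/12) = 23.37 mm). So its perimeter = 23.37 mm. Layer 30 is larger (40.14 vs 23.37 mm).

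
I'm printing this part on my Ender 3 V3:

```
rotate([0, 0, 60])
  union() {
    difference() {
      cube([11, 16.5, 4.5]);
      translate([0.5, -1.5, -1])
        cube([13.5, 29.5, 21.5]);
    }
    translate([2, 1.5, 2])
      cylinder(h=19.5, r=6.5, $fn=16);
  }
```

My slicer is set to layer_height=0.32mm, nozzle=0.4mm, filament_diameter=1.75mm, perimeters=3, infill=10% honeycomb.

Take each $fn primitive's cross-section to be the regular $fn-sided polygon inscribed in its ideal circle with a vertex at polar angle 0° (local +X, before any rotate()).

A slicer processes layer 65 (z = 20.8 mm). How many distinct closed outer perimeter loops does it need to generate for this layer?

1

At z = 20.8 mm: the cube is not intersected at this z (z outside [0, 4.5]); the cube at (0.5, -1.5) is not intersected at this z (z outside [-1, 20.5]); Subtracting the remaining from the first: the first operand is absent here, so nothing remains; the cylinder at (2, 1.5): section is a regular 16-gon, circumradius r=6.5; Merging all regions: only the r=6.5 cylinder at (2, 1.5) is present, so the union is just that shape — 1 connected region; (rotated 60° about Z; rotation is an isometry so areas/perimeters/island counts are preserved). The result has 1 disconnected region.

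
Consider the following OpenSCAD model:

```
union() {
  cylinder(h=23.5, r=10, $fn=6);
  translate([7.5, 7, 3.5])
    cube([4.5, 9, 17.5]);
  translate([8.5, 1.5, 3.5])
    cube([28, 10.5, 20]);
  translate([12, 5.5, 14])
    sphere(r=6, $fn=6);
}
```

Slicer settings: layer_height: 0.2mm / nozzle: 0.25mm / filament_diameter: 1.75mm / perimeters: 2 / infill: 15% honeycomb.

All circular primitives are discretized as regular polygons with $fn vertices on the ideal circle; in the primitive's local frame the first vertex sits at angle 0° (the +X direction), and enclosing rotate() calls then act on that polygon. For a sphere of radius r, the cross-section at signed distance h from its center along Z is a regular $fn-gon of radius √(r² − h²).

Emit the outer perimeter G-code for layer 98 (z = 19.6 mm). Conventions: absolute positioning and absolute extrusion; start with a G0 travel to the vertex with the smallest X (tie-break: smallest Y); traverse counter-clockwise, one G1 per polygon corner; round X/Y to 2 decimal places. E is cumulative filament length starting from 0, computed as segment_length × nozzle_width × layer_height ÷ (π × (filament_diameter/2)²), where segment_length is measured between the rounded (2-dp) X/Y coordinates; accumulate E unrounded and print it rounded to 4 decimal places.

At z = 19.6 mm: the cylinder: section is a regular 6-gon, circumradius r=10; the cube at (7.5, 7) (footprint 4.5×9) is included at this height; the 28×10.5 cube at (8.5, 1.5) contributes its full rectangle; the r=6 sphere at (12, 5.5) slices to a regular 6-gon of circumradius 2.154 (√(r²−h²) with h=5.6 from center); Taking the union: the regions partially overlap (shared area 29.90 mm²), so overlapping operands fuse into one piece — 1 connected region. The outline is a single polygon with 15 vertices. Extrusion per mm of travel: 0.25 × 0.2 / (π × 0.875²) = 0.020788. Accumulating E over each segment gives final E = 2.9934.

G0 X-10.00 Y0.00 Z19.60
G1 X-5.00 Y-8.66 E0.2079
G1 X5.00 Y-8.66 E0.4157
G1 X10.00 Y0.00 E0.6236
G1 X9.13 Y1.50 E0.6597
G1 X36.50 Y1.50 E1.2286
G1 X36.50 Y12.00 E1.4469
G1 X12.00 Y12.00 E1.9562
G1 X12.00 Y16.00 E2.0393
G1 X7.50 Y16.00 E2.1329
G1 X7.50 Y7.00 E2.3200
G1 X8.50 Y7.00 E2.3408
G1 X8.50 Y2.60 E2.4322
G1 X5.00 Y8.66 E2.5777
G1 X-5.00 Y8.66 E2.7856
G1 X-10.00 Y0.00 E2.9934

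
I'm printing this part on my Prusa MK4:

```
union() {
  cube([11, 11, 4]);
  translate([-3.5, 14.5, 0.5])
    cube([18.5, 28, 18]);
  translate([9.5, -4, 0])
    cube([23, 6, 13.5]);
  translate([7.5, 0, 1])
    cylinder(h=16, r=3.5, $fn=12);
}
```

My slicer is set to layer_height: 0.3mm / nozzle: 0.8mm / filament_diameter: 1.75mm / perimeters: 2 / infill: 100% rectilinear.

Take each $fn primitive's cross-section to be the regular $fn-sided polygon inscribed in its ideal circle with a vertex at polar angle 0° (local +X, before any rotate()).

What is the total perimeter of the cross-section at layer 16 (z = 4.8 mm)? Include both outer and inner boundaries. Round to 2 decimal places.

At z = 4.8 mm: the cube is not intersected at this z (z outside [0, 4]); the cube at (-3.5, 14.5) is present — its section is the full 18.5×28 rectangle (perimeter 93.00 mm); the 23×6 cube at (9.5, -4) contributes its full rectangle (perimeter 58.00 mm); the r=3.5 cylinder at (7.5, 0) contributes a regular 12-gon of circumradius 3.5 (perimeter = 2·12·3.500·sin(180°/12) = 21.74 mm); Combining (union): the regions partially overlap (shared area 5.19 mm²), so the edge portions inside another operand are dropped and the merged outline is re-measured after clipping — boundary = 161.74 mm. Overall, the cross-section has 2 separate islands. Total boundary length (outer) = 161.74 mm.

161.74 mm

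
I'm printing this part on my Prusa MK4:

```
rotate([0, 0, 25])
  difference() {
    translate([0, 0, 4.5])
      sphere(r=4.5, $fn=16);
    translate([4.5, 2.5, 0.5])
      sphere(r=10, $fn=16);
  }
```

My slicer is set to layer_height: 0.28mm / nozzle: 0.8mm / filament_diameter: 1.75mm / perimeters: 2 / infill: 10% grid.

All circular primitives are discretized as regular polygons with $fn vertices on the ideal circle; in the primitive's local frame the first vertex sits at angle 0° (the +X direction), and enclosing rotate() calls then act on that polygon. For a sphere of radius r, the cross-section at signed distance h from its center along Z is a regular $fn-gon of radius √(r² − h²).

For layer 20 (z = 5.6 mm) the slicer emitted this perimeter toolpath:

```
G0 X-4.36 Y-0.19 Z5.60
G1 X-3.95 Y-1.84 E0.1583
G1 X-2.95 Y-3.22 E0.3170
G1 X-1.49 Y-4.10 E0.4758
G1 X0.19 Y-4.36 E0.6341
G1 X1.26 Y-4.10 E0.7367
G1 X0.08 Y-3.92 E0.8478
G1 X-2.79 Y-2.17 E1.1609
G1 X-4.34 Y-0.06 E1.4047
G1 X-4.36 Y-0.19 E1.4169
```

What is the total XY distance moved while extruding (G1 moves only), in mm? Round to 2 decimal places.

15.22 mm

Sum the Euclidean lengths of each G1 segment: total = 15.22 mm.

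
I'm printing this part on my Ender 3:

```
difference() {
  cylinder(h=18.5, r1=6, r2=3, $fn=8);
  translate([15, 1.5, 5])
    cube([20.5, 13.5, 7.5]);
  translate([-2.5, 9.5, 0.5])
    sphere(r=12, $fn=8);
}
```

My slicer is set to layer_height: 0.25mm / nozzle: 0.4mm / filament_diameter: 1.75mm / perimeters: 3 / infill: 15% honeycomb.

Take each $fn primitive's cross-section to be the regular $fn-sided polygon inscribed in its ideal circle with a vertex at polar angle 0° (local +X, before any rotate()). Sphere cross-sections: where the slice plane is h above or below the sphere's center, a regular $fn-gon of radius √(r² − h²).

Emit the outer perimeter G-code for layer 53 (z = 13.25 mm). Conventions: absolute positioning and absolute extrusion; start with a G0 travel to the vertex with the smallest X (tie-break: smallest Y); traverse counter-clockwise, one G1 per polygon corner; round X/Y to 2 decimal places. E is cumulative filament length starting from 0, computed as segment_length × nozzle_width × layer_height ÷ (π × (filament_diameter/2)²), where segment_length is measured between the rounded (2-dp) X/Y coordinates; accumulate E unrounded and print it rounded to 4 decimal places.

At z = 13.25 mm: the cone (r1=6→r2=3) has section circumradius 3.851 here — a regular 8-gon; the cube at (15, 1.5) is absent (z outside [5, 12.5]); the sphere at (-2.5, 9.5) is absent (|z−center|=12.750 > r=12); After the difference (first − rest): none of the subtracted shapes is present at this height, so the cone is unchanged — 1 connected region. The outline is a single polygon with 8 vertices. Extrusion per mm of travel: 0.4 × 0.25 / (π × 0.875²) = 0.041575. Accumulating E over each segment gives final E = 0.9796.

G0 X-3.85 Y0.00 Z13.25
G1 X-2.72 Y-2.72 E0.1225
G1 X0.00 Y-3.85 E0.2449
G1 X2.72 Y-2.72 E0.3674
G1 X3.85 Y0.00 E0.4898
G1 X2.72 Y2.72 E0.6123
G1 X0.00 Y3.85 E0.7347
G1 X-2.72 Y2.72 E0.8572
G1 X-3.85 Y0.00 E0.9796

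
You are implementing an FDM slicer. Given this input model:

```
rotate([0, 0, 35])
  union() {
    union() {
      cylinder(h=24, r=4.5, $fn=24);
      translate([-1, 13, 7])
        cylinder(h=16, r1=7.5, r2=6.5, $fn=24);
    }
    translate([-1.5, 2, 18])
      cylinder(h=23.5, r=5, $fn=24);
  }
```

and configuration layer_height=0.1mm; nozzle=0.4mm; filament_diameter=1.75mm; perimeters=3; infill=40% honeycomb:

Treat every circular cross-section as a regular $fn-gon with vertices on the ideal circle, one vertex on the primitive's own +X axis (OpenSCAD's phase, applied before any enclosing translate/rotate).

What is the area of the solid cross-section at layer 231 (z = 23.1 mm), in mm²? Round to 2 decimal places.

At z = 23.1 mm: the r=4.5 cylinder gives a regular 24-gon of circumradius 4.5 (constant along its height) (area = (24/2)·4.500²·sin(360°/24) = 62.89 mm²); the cone at (-1, 13) is not intersected at this z (z outside [7, 23]); Taking the union: only the r=4.5 cylinder is present, so the union is just that shape — area = 62.89 mm²; the cylinder at (-1.5, 2): section is a regular 24-gon, circumradius r=5 (area = (24/2)·5.000²·sin(360°/24) = 77.65 mm²); Taking the union: the regions partially overlap — summed areas 140.54 mm² minus the doubly-counted overlap 46.45 mm² gives 94.09 mm² — area = 94.09 mm²; (whole slice rotated 35° about Z — lengths, areas and connectivity unchanged). Overall, the cross-section is a single solid region. Net area = 94.09 mm².

94.09 mm²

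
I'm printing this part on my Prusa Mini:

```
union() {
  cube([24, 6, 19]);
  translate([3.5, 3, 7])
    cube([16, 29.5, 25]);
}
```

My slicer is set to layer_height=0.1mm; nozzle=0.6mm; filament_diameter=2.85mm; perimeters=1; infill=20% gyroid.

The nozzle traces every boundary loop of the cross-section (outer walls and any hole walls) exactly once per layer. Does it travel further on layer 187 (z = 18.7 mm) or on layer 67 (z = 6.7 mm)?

Layer 187 (z = 18.7): the cube is present — its section is the full 24×6 rectangle (perimeter 60.00 mm); the cube at (3.5, 3) is present — its section is the full 16×29.5 rectangle (perimeter 91.00 mm); Taking the union: the regions partially overlap (shared area 48.00 mm²), so the edge portions inside another operand are dropped and the merged outline is re-measured after clipping — boundary = 113.00 mm. So its perimeter = 113.00 mm. Layer 67 (z = 6.7): the 24×6 cube contributes its full rectangle (perimeter 60.00 mm); the cube at (3.5, 3) is not intersected at this z (z outside [7, 32]); Combining (union): only the 24×6 cube is present, so the union is just that shape — boundary = 60.00 mm. So its perimeter = 60.00 mm. Layer 187 is larger (113.00 vs 60.00 mm).

layer 187 (z = 18.7 mm)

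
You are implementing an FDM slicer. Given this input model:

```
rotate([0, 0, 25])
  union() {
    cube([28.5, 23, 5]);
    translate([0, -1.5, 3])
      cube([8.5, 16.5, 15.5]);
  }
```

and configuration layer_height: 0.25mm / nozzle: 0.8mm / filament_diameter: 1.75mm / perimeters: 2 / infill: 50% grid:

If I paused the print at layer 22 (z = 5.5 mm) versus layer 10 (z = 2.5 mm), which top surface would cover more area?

Layer 22 (z = 5.5): the cube is absent (z outside [0, 5]); the cube at (0, -1.5) (footprint 8.5×16.5) is included at this height (area 140.25 mm²); Combining (union): only the 8.5×16.5 cube at (0, -1.5) is present, so the union is just that shape — area = 140.25 mm²; (rotated 25° about Z; rotation is an isometry so areas/perimeters/island counts are preserved). So its area = 140.25 mm². Layer 10 (z = 2.5): the cube is present — its section is the full 28.5×23 rectangle (area 655.50 mm²); the cube at (0, -1.5) is absent (z outside [3, 18.5]); Taking the union: only the 28.5×23 cube is present, so the union is just that shape — area = 655.50 mm²; (rotated 25° about Z; rotation is an isometry so areas/perimeters/island counts are preserved). So its area = 655.50 mm². Layer 10 is larger (655.50 vs 140.25 mm²).

layer 10 (z = 2.5 mm)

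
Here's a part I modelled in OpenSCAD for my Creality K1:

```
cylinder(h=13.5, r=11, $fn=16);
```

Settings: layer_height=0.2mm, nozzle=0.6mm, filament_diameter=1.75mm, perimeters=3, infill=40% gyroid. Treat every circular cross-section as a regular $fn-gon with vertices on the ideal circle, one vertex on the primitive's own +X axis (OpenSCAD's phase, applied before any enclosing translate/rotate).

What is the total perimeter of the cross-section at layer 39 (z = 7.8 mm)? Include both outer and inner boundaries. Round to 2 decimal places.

68.67 mm

At z = 7.8 mm: the r=11 cylinder contributes a regular 16-gon of circumradius 11 (perimeter = 2·16·11.000·sin(180°/16) = 68.67 mm). Overall, the cross-section is a single solid region. Total boundary length (outer) = 68.67 mm.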